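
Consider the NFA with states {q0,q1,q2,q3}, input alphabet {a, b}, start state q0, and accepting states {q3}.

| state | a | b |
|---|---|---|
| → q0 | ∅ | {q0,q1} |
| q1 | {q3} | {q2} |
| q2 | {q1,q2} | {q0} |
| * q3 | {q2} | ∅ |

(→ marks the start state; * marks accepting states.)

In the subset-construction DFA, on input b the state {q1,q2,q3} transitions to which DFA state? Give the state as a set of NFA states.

{q0,q2}

δ(q1,b) = {q2}; δ(q2,b) = {q0}; δ(q3,b) = ∅.
Union: {q0,q2}.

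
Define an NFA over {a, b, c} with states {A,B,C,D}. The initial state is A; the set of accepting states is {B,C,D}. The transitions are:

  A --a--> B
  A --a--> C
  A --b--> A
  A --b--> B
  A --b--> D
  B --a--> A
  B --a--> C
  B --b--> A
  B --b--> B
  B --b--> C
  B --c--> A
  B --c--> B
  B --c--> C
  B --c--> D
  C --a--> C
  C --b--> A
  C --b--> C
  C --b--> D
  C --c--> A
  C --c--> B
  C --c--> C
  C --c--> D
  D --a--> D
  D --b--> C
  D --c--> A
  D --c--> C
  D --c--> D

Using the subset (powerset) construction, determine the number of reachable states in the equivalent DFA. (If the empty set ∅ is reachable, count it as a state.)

6

Start state of the DFA: {A}.
{A} --a--> {B,C}  [new]
{A} --b--> {A,B,D}  [new]
{A} --c--> ∅  [new]
{B,C} --a--> {A,C}  [new]
{B,C} --b--> {A,B,C,D}  [new]
{B,C} --c--> {A,B,C,D}  [seen]
{A,B,D} --a--> {A,B,C,D}  [seen]
{A,B,D} --b--> {A,B,C,D}  [seen]
{A,B,D} --c--> {A,B,C,D}  [seen]
∅ --a--> ∅  [seen]
∅ --b--> ∅  [seen]
∅ --c--> ∅  [seen]
{A,C} --a--> {B,C}  [seen]
{A,C} --b--> {A,B,C,D}  [seen]
{A,C} --c--> {A,B,C,D}  [seen]
{A,B,C,D} --a--> {A,B,C,D}  [seen]
{A,B,C,D} --b--> {A,B,C,D}  [seen]
{A,B,C,D} --c--> {A,B,C,D}  [seen]
Reachable DFA states: {A}, {B,C}, {A,B,D}, ∅, {A,C}, {A,B,C,D}.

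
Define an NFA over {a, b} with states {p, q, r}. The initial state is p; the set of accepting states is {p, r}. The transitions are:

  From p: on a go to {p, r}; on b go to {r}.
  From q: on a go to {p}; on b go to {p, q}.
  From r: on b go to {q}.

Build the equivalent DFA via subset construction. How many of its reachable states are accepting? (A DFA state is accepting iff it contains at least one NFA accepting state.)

6

Start state of the DFA: {p}.
{p} --a--> {p, r}  [new]
{p} --b--> {r}  [new]
{p, r} --a--> {p, r}  [seen]
{p, r} --b--> {q, r}  [new]
{r} --a--> ∅  [new]
{r} --b--> {q}  [new]
{q, r} --a--> {p}  [seen]
{q, r} --b--> {p, q}  [new]
∅ --a--> ∅  [seen]
∅ --b--> ∅  [seen]
{q} --a--> {p}  [seen]
{q} --b--> {p, q}  [seen]
{p, q} --a--> {p, r}  [seen]
{p, q} --b--> {p, q, r}  [new]
{p, q, r} --a--> {p, r}  [seen]
{p, q, r} --b--> {p, q, r}  [seen]
Reachable DFA states: {p}, {p, r}, {r}, {q, r}, ∅, {q}, {p, q}, {p, q, r}.
Accepting DFA states (contain an NFA accepting state): {p}, {p, r}, {r}, {q, r}, {p, q}, {p, q, r}.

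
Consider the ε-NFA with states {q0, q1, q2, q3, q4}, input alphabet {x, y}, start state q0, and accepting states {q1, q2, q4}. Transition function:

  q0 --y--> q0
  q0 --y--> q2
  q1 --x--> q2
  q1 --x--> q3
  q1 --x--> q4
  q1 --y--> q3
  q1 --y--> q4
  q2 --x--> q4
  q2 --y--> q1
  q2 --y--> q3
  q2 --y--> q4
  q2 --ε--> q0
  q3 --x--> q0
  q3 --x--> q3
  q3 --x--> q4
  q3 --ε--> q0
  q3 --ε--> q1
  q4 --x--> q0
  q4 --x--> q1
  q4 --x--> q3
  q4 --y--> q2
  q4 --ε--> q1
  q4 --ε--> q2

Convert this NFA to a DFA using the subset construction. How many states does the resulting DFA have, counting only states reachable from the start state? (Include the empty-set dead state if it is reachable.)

Start state of the DFA: {q0} (ε-closure of the NFA start).
{q0} --x--> ∅  [new]
{q0} --y--> {q0, q2}  [new]
∅ --x--> ∅  [seen]
∅ --y--> ∅  [seen]
{q0, q2} --x--> {q0, q1, q2, q4}  [new]
{q0, q2} --y--> {q0, q1, q2, q3, q4}  [new]
{q0, q1, q2, q4} --x--> {q0, q1, q2, q3, q4}  [seen]
{q0, q1, q2, q4} --y--> {q0, q1, q2, q3, q4}  [seen]
{q0, q1, q2, q3, q4} --x--> {q0, q1, q2, q3, q4}  [seen]
{q0, q1, q2, q3, q4} --y--> {q0, q1, q2, q3, q4}  [seen]
Reachable DFA states: {q0}, ∅, {q0, q2}, {q0, q1, q2, q4}, {q0, q1, q2, q3, q4}.

5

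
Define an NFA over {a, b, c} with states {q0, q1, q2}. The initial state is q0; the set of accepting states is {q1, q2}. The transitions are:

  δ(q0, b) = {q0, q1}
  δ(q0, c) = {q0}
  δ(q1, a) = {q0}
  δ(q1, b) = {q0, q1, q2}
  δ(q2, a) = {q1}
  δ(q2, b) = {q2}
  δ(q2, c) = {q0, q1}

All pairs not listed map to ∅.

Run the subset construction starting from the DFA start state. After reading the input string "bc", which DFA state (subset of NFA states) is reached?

Start: {q0}.
δ(q0,b) = {q0, q1}.
Union: {q0, q1}.
After b: {q0, q1}.
δ(q0,c) = {q0}; δ(q1,c) = ∅.
Union: {q0}.
After c: {q0}.

{q0}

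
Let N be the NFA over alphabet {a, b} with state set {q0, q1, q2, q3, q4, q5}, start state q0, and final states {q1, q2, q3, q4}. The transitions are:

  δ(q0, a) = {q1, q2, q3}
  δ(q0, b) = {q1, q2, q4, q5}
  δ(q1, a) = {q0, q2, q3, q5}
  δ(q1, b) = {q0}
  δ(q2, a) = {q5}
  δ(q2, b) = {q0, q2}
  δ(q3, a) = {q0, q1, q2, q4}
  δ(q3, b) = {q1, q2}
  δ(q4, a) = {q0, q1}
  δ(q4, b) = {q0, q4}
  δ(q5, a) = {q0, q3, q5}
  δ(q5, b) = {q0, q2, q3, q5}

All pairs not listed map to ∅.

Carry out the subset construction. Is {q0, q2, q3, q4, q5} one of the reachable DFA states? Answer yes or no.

Start state of the DFA: {q0}.
{q0} --a--> {q1, q2, q3}  [new]
{q0} --b--> {q1, q2, q4, q5}  [new]
{q1, q2, q3} --a--> {q0, q1, q2, q3, q4, q5}  [new]
{q1, q2, q3} --b--> {q0, q1, q2}  [new]
{q1, q2, q4, q5} --a--> {q0, q1, q2, q3, q5}  [new]
{q1, q2, q4, q5} --b--> {q0, q2, q3, q4, q5}  [new]
{q0, q1, q2, q3, q4, q5} --a--> {q0, q1, q2, q3, q4, q5}  [seen]
{q0, q1, q2, q3, q4, q5} --b--> {q0, q1, q2, q3, q4, q5}  [seen]
{q0, q1, q2} --a--> {q0, q1, q2, q3, q5}  [seen]
{q0, q1, q2} --b--> {q0, q1, q2, q4, q5}  [new]
{q0, q1, q2, q3, q5} --a--> {q0, q1, q2, q3, q4, q5}  [seen]
{q0, q1, q2, q3, q5} --b--> {q0, q1, q2, q3, q4, q5}  [seen]
{q0, q2, q3, q4, q5} --a--> {q0, q1, q2, q3, q4, q5}  [seen]
{q0, q2, q3, q4, q5} --b--> {q0, q1, q2, q3, q4, q5}  [seen]
{q0, q1, q2, q4, q5} --a--> {q0, q1, q2, q3, q5}  [seen]
{q0, q1, q2, q4, q5} --b--> {q0, q1, q2, q3, q4, q5}  [seen]
Reachable DFA states: {q0}, {q1, q2, q3}, {q1, q2, q4, q5}, {q0, q1, q2, q3, q4, q5}, {q0, q1, q2}, {q0, q1, q2, q3, q5}, {q0, q2, q3, q4, q5}, {q0, q1, q2, q4, q5}.
{q0, q2, q3, q4, q5} is among them.

yes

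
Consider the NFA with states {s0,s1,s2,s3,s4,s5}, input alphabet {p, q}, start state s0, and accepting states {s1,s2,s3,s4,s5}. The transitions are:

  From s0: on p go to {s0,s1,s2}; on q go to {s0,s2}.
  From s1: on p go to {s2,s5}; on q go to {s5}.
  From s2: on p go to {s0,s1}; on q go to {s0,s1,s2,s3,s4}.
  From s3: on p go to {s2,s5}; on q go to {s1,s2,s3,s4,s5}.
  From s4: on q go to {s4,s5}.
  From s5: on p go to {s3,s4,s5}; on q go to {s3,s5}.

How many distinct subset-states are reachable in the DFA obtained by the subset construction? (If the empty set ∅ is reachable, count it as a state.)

6

Start state of the DFA: {s0}.
{s0} --p--> {s0,s1,s2}  [new]
{s0} --q--> {s0,s2}  [new]
{s0,s1,s2} --p--> {s0,s1,s2,s5}  [new]
{s0,s1,s2} --q--> {s0,s1,s2,s3,s4,s5}  [new]
{s0,s2} --p--> {s0,s1,s2}  [seen]
{s0,s2} --q--> {s0,s1,s2,s3,s4}  [new]
{s0,s1,s2,s5} --p--> {s0,s1,s2,s3,s4,s5}  [seen]
{s0,s1,s2,s5} --q--> {s0,s1,s2,s3,s4,s5}  [seen]
{s0,s1,s2,s3,s4,s5} --p--> {s0,s1,s2,s3,s4,s5}  [seen]
{s0,s1,s2,s3,s4,s5} --q--> {s0,s1,s2,s3,s4,s5}  [seen]
{s0,s1,s2,s3,s4} --p--> {s0,s1,s2,s5}  [seen]
{s0,s1,s2,s3,s4} --q--> {s0,s1,s2,s3,s4,s5}  [seen]
Reachable DFA states: {s0}, {s0,s1,s2}, {s0,s2}, {s0,s1,s2,s5}, {s0,s1,s2,s3,s4,s5}, {s0,s1,s2,s3,s4}.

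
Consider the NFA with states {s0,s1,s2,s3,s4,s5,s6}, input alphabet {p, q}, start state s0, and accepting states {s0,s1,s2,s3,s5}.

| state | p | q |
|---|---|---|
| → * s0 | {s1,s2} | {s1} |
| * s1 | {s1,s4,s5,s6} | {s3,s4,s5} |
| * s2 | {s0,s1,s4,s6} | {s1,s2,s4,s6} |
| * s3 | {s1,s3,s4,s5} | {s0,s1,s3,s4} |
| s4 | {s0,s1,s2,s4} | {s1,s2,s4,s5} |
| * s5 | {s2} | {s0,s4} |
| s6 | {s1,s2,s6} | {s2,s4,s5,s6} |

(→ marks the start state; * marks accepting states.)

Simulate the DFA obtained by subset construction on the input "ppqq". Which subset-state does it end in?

{s0,s1,s2,s3,s4,s5,s6}

Start: {s0}.
δ(s0,p) = {s1,s2}.
Union: {s1,s2}.
After p: {s1,s2}.
δ(s1,p) = {s1,s4,s5,s6}; δ(s2,p) = {s0,s1,s4,s6}.
Union: {s0,s1,s4,s5,s6}.
After p: {s0,s1,s4,s5,s6}.
δ(s0,q) = {s1}; δ(s1,q) = {s3,s4,s5}; δ(s4,q) = {s1,s2,s4,s5}; δ(s5,q) = {s0,s4}; δ(s6,q) = {s2,s4,s5,s6}.
Union: {s0,s1,s2,s3,s4,s5,s6}.
After q: {s0,s1,s2,s3,s4,s5,s6}.
δ(s0,q) = {s1}; δ(s1,q) = {s3,s4,s5}; δ(s2,q) = {s1,s2,s4,s6}; δ(s3,q) = {s0,s1,s3,s4}; δ(s4,q) = {s1,s2,s4,s5}; δ(s5,q) = {s0,s4}; δ(s6,q) = {s2,s4,s5,s6}.
Union: {s0,s1,s2,s3,s4,s5,s6}.
After q: {s0,s1,s2,s3,s4,s5,s6}.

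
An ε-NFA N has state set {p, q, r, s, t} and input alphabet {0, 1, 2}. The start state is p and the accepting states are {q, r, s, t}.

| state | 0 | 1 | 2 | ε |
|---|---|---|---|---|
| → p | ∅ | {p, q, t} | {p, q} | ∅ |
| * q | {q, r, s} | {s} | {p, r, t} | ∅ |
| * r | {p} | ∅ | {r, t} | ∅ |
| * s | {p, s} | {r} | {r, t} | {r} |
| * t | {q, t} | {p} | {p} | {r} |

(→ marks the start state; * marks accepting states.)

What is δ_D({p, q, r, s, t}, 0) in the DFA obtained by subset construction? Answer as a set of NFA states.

{p, q, r, s, t}

δ(p,0) = ∅; δ(q,0) = {q, r, s}; δ(r,0) = {p}; δ(s,0) = {p, s}; δ(t,0) = {q, t}.
Union: {p, q, r, s, t}.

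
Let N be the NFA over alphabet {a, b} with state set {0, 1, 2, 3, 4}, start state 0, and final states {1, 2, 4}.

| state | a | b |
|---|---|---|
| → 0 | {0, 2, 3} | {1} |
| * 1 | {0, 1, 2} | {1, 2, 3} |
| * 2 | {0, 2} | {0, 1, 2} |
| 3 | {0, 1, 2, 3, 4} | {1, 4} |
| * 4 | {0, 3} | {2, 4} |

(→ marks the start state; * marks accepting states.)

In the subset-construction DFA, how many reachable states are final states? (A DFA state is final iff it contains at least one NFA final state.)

Start state of the DFA: {0}.
{0} --a--> {0, 2, 3}  [new]
{0} --b--> {1}  [new]
{0, 2, 3} --a--> {0, 1, 2, 3, 4}  [new]
{0, 2, 3} --b--> {0, 1, 2, 4}  [new]
{1} --a--> {0, 1, 2}  [new]
{1} --b--> {1, 2, 3}  [new]
{0, 1, 2, 3, 4} --a--> {0, 1, 2, 3, 4}  [seen]
{0, 1, 2, 3, 4} --b--> {0, 1, 2, 3, 4}  [seen]
{0, 1, 2, 4} --a--> {0, 1, 2, 3}  [new]
{0, 1, 2, 4} --b--> {0, 1, 2, 3, 4}  [seen]
{0, 1, 2} --a--> {0, 1, 2, 3}  [seen]
{0, 1, 2} --b--> {0, 1, 2, 3}  [seen]
{1, 2, 3} --a--> {0, 1, 2, 3, 4}  [seen]
{1, 2, 3} --b--> {0, 1, 2, 3, 4}  [seen]
{0, 1, 2, 3} --a--> {0, 1, 2, 3, 4}  [seen]
{0, 1, 2, 3} --b--> {0, 1, 2, 3, 4}  [seen]
Reachable DFA states: {0}, {0, 2, 3}, {1}, {0, 1, 2, 3, 4}, {0, 1, 2, 4}, {0, 1, 2}, {1, 2, 3}, {0, 1, 2, 3}.
Accepting DFA states (contain an NFA accepting state): {0, 2, 3}, {1}, {0, 1, 2, 3, 4}, {0, 1, 2, 4}, {0, 1, 2}, {1, 2, 3}, {0, 1, 2, 3}.

7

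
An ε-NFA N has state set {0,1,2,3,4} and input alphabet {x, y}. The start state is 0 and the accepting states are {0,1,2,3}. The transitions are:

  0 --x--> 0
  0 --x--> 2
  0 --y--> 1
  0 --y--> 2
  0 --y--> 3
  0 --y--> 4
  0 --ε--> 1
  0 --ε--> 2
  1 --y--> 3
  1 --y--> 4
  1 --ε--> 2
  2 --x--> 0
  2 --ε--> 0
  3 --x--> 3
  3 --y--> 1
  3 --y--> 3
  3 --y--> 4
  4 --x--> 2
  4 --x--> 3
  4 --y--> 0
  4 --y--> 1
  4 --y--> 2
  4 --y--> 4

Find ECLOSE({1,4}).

{0,1,2,4}

Begin with {1,4}.
1 →ε {2}; add 2.
2 →ε {0}; add 0.
ε-closure = {0,1,2,4}.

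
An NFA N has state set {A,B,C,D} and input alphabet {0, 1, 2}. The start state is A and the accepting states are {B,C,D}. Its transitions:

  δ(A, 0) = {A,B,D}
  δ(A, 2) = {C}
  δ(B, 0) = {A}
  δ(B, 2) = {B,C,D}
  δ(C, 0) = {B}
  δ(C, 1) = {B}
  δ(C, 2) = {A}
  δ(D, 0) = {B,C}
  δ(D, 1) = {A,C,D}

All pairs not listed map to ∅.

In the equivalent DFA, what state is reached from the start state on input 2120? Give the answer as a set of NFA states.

Start: {A}.
δ(A,2) = {C}.
Union: {C}.
After 2: {C}.
δ(C,1) = {B}.
Union: {B}.
After 1: {B}.
δ(B,2) = {B,C,D}.
Union: {B,C,D}.
After 2: {B,C,D}.
δ(B,0) = {A}; δ(C,0) = {B}; δ(D,0) = {B,C}.
Union: {A,B,C}.
After 0: {A,B,C}.

{A,B,C}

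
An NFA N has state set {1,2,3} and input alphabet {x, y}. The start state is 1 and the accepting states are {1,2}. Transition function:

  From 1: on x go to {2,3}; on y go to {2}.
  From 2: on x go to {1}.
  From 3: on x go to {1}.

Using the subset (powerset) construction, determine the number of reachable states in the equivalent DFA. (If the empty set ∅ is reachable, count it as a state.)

4

Start state of the DFA: {1}.
{1} --x--> {2,3}  [new]
{1} --y--> {2}  [new]
{2,3} --x--> {1}  [seen]
{2,3} --y--> ∅  [new]
{2} --x--> {1}  [seen]
{2} --y--> ∅  [seen]
∅ --x--> ∅  [seen]
∅ --y--> ∅  [seen]
Reachable DFA states: {1}, {2,3}, {2}, ∅.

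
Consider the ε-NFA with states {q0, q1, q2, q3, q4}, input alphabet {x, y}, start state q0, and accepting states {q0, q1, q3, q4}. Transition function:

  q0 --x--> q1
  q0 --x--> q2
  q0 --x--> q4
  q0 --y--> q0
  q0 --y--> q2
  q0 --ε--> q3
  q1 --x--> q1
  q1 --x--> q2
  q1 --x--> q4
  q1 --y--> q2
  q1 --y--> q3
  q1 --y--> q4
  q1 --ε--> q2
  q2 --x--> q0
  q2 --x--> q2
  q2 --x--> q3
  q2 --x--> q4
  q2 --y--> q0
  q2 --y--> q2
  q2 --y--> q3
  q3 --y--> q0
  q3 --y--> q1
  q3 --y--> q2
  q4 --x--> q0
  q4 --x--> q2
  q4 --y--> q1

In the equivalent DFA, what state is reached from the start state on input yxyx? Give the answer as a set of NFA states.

Start: {q0, q3}.
δ(q0,y) = {q0, q2}; δ(q3,y) = {q0, q1, q2}.
Union: {q0, q1, q2}.
ε-closure gives {q0, q1, q2, q3}.
After y: {q0, q1, q2, q3}.
δ(q0,x) = {q1, q2, q4}; δ(q1,x) = {q1, q2, q4}; δ(q2,x) = {q0, q2, q3, q4}; δ(q3,x) = ∅.
Union: {q0, q1, q2, q3, q4}.
After x: {q0, q1, q2, q3, q4}.
δ(q0,y) = {q0, q2}; δ(q1,y) = {q2, q3, q4}; δ(q2,y) = {q0, q2, q3}; δ(q3,y) = {q0, q1, q2}; δ(q4,y) = {q1}.
Union: {q0, q1, q2, q3, q4}.
After y: {q0, q1, q2, q3, q4}.
δ(q0,x) = {q1, q2, q4}; δ(q1,x) = {q1, q2, q4}; δ(q2,x) = {q0, q2, q3, q4}; δ(q3,x) = ∅; δ(q4,x) = {q0, q2}.
Union: {q0, q1, q2, q3, q4}.
After x: {q0, q1, q2, q3, q4}.

{q0, q1, q2, q3, q4}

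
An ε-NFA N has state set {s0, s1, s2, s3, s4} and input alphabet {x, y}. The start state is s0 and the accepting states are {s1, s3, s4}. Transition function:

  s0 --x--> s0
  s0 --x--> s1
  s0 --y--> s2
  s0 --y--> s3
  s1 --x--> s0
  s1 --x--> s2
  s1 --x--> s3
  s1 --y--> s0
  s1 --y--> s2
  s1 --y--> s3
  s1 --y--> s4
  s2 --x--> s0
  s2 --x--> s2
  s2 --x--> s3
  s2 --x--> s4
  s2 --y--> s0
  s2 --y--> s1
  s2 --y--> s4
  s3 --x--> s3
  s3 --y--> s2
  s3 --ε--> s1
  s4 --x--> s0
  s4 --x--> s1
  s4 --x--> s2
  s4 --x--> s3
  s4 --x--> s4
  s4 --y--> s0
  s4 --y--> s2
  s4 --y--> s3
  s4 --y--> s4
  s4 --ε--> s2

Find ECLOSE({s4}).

{s2, s4}

Begin with {s4}.
s4 →ε {s2}; add s2.
ε-closure = {s2, s4}.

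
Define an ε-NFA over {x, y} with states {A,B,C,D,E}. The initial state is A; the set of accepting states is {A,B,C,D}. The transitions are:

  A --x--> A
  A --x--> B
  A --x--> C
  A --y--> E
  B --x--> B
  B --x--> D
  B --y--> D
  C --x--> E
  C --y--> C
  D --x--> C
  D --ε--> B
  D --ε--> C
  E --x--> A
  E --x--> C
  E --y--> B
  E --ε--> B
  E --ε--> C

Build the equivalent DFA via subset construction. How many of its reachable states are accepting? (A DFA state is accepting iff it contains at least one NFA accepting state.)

Start state of the DFA: {A} (ε-closure of the NFA start).
{A} --x--> {A,B,C}  [new]
{A} --y--> {B,C,E}  [new]
{A,B,C} --x--> {A,B,C,D,E}  [new]
{A,B,C} --y--> {B,C,D,E}  [new]
{B,C,E} --x--> {A,B,C,D,E}  [seen]
{B,C,E} --y--> {B,C,D}  [new]
{A,B,C,D,E} --x--> {A,B,C,D,E}  [seen]
{A,B,C,D,E} --y--> {B,C,D,E}  [seen]
{B,C,D,E} --x--> {A,B,C,D,E}  [seen]
{B,C,D,E} --y--> {B,C,D}  [seen]
{B,C,D} --x--> {B,C,D,E}  [seen]
{B,C,D} --y--> {B,C,D}  [seen]
Reachable DFA states: {A}, {A,B,C}, {B,C,E}, {A,B,C,D,E}, {B,C,D,E}, {B,C,D}.
Accepting DFA states (contain an NFA accepting state): {A}, {A,B,C}, {B,C,E}, {A,B,C,D,E}, {B,C,D,E}, {B,C,D}.

6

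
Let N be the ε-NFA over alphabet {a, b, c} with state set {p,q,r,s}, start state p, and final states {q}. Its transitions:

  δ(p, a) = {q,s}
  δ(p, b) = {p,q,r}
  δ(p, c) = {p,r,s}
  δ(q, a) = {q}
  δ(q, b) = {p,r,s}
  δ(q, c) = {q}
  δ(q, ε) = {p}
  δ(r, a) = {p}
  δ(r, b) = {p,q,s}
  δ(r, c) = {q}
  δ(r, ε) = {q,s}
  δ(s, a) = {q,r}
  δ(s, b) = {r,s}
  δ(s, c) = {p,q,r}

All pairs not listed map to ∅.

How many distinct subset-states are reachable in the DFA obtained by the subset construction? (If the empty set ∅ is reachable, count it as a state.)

3

Start state of the DFA: {p} (ε-closure of the NFA start).
{p} --a--> {p,q,s}  [new]
{p} --b--> {p,q,r,s}  [new]
{p} --c--> {p,q,r,s}  [seen]
{p,q,s} --a--> {p,q,r,s}  [seen]
{p,q,s} --b--> {p,q,r,s}  [seen]
{p,q,s} --c--> {p,q,r,s}  [seen]
{p,q,r,s} --a--> {p,q,r,s}  [seen]
{p,q,r,s} --b--> {p,q,r,s}  [seen]
{p,q,r,s} --c--> {p,q,r,s}  [seen]
Reachable DFA states: {p}, {p,q,s}, {p,q,r,s}.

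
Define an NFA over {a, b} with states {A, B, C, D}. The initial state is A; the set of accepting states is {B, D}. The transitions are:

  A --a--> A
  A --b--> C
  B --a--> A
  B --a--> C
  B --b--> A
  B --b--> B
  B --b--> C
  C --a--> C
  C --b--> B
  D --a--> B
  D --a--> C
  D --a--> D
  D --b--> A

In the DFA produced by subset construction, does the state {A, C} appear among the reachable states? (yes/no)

Start state of the DFA: {A}.
{A} --a--> {A}  [seen]
{A} --b--> {C}  [new]
{C} --a--> {C}  [seen]
{C} --b--> {B}  [new]
{B} --a--> {A, C}  [new]
{B} --b--> {A, B, C}  [new]
{A, C} --a--> {A, C}  [seen]
{A, C} --b--> {B, C}  [new]
{A, B, C} --a--> {A, C}  [seen]
{A, B, C} --b--> {A, B, C}  [seen]
{B, C} --a--> {A, C}  [seen]
{B, C} --b--> {A, B, C}  [seen]
Reachable DFA states: {A}, {C}, {B}, {A, C}, {A, B, C}, {B, C}.
{A, C} is among them.

yes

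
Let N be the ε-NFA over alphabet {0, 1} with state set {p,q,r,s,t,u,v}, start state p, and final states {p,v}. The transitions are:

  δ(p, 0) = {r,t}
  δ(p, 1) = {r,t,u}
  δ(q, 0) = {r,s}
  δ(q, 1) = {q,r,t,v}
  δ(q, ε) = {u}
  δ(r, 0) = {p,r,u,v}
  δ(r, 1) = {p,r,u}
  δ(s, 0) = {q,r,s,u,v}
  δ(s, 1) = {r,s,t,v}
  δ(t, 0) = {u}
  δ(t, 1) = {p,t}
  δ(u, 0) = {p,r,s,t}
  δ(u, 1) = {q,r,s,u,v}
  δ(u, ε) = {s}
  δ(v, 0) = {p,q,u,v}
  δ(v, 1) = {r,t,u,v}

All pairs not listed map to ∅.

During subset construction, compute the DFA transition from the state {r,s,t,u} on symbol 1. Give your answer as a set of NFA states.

{p,q,r,s,t,u,v}

δ(r,1) = {p,r,u}; δ(s,1) = {r,s,t,v}; δ(t,1) = {p,t}; δ(u,1) = {q,r,s,u,v}.
Union: {p,q,r,s,t,u,v}.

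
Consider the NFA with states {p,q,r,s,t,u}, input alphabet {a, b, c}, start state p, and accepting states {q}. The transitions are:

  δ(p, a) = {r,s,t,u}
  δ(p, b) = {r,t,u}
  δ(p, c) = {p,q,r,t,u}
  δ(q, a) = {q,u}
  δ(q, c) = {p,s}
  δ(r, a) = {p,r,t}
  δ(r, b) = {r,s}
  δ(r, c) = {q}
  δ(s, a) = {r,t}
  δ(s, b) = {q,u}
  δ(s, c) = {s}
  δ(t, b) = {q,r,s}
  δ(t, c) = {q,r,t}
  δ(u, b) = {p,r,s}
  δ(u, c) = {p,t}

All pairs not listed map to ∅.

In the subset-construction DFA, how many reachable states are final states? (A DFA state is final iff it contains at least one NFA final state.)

7

Start state of the DFA: {p}.
{p} --a--> {r,s,t,u}  [new]
{p} --b--> {r,t,u}  [new]
{p} --c--> {p,q,r,t,u}  [new]
{r,s,t,u} --a--> {p,r,t}  [new]
{r,s,t,u} --b--> {p,q,r,s,u}  [new]
{r,s,t,u} --c--> {p,q,r,s,t}  [new]
{r,t,u} --a--> {p,r,t}  [seen]
{r,t,u} --b--> {p,q,r,s}  [new]
{r,t,u} --c--> {p,q,r,t}  [new]
{p,q,r,t,u} --a--> {p,q,r,s,t,u}  [new]
{p,q,r,t,u} --b--> {p,q,r,s,t,u}  [seen]
{p,q,r,t,u} --c--> {p,q,r,s,t,u}  [seen]
{p,r,t} --a--> {p,r,s,t,u}  [new]
{p,r,t} --b--> {q,r,s,t,u}  [new]
{p,r,t} --c--> {p,q,r,t,u}  [seen]
{p,q,r,s,u} --a--> {p,q,r,s,t,u}  [seen]
{p,q,r,s,u} --b--> {p,q,r,s,t,u}  [seen]
{p,q,r,s,u} --c--> {p,q,r,s,t,u}  [seen]
{p,q,r,s,t} --a--> {p,q,r,s,t,u}  [seen]
{p,q,r,s,t} --b--> {q,r,s,t,u}  [seen]
{p,q,r,s,t} --c--> {p,q,r,s,t,u}  [seen]
{p,q,r,s} --a--> {p,q,r,s,t,u}  [seen]
{p,q,r,s} --b--> {q,r,s,t,u}  [seen]
{p,q,r,s} --c--> {p,q,r,s,t,u}  [seen]
{p,q,r,t} --a--> {p,q,r,s,t,u}  [seen]
{p,q,r,t} --b--> {q,r,s,t,u}  [seen]
{p,q,r,t} --c--> {p,q,r,s,t,u}  [seen]
{p,q,r,s,t,u} --a--> {p,q,r,s,t,u}  [seen]
{p,q,r,s,t,u} --b--> {p,q,r,s,t,u}  [seen]
{p,q,r,s,t,u} --c--> {p,q,r,s,t,u}  [seen]
{p,r,s,t,u} --a--> {p,r,s,t,u}  [seen]
{p,r,s,t,u} --b--> {p,q,r,s,t,u}  [seen]
{p,r,s,t,u} --c--> {p,q,r,s,t,u}  [seen]
{q,r,s,t,u} --a--> {p,q,r,t,u}  [seen]
{q,r,s,t,u} --b--> {p,q,r,s,u}  [seen]
{q,r,s,t,u} --c--> {p,q,r,s,t}  [seen]
Reachable DFA states: {p}, {r,s,t,u}, {r,t,u}, {p,q,r,t,u}, {p,r,t}, {p,q,r,s,u}, {p,q,r,s,t}, {p,q,r,s}, {p,q,r,t}, {p,q,r,s,t,u}, {p,r,s,t,u}, {q,r,s,t,u}.
Accepting DFA states (contain an NFA accepting state): {p,q,r,t,u}, {p,q,r,s,u}, {p,q,r,s,t}, {p,q,r,s}, {p,q,r,t}, {p,q,r,s,t,u}, {q,r,s,t,u}.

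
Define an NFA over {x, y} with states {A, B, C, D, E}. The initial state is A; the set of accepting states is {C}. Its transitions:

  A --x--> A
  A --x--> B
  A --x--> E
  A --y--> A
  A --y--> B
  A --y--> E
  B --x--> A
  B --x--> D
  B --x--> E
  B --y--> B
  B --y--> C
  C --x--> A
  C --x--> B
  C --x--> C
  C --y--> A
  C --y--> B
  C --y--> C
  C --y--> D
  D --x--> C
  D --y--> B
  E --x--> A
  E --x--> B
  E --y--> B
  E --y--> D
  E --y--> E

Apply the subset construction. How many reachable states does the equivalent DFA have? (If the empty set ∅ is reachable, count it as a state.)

4

Start state of the DFA: {A}.
{A} --x--> {A, B, E}  [new]
{A} --y--> {A, B, E}  [seen]
{A, B, E} --x--> {A, B, D, E}  [new]
{A, B, E} --y--> {A, B, C, D, E}  [new]
{A, B, D, E} --x--> {A, B, C, D, E}  [seen]
{A, B, D, E} --y--> {A, B, C, D, E}  [seen]
{A, B, C, D, E} --x--> {A, B, C, D, E}  [seen]
{A, B, C, D, E} --y--> {A, B, C, D, E}  [seen]
Reachable DFA states: {A}, {A, B, E}, {A, B, D, E}, {A, B, C, D, E}.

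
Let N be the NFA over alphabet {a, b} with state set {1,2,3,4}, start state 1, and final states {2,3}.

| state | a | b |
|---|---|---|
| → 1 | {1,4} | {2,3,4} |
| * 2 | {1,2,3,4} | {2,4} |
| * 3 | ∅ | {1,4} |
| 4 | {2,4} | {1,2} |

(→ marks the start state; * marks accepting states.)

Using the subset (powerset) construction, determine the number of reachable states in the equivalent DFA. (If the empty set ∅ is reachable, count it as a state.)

Start state of the DFA: {1}.
{1} --a--> {1,4}  [new]
{1} --b--> {2,3,4}  [new]
{1,4} --a--> {1,2,4}  [new]
{1,4} --b--> {1,2,3,4}  [new]
{2,3,4} --a--> {1,2,3,4}  [seen]
{2,3,4} --b--> {1,2,4}  [seen]
{1,2,4} --a--> {1,2,3,4}  [seen]
{1,2,4} --b--> {1,2,3,4}  [seen]
{1,2,3,4} --a--> {1,2,3,4}  [seen]
{1,2,3,4} --b--> {1,2,3,4}  [seen]
Reachable DFA states: {1}, {1,4}, {2,3,4}, {1,2,4}, {1,2,3,4}.

5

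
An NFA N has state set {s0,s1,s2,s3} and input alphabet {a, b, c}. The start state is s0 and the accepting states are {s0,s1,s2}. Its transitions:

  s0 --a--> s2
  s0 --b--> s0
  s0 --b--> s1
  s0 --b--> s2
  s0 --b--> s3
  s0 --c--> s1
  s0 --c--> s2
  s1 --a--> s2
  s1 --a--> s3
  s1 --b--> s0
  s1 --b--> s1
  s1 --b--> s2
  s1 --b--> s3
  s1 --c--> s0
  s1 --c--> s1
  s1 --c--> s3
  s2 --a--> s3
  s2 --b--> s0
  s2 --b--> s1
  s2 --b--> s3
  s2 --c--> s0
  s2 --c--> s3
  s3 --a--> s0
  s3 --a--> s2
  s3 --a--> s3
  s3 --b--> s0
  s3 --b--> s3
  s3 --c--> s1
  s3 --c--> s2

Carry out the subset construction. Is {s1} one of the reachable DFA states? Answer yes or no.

Start state of the DFA: {s0}.
{s0} --a--> {s2}  [new]
{s0} --b--> {s0,s1,s2,s3}  [new]
{s0} --c--> {s1,s2}  [new]
{s2} --a--> {s3}  [new]
{s2} --b--> {s0,s1,s3}  [new]
{s2} --c--> {s0,s3}  [new]
{s0,s1,s2,s3} --a--> {s0,s2,s3}  [new]
{s0,s1,s2,s3} --b--> {s0,s1,s2,s3}  [seen]
{s0,s1,s2,s3} --c--> {s0,s1,s2,s3}  [seen]
{s1,s2} --a--> {s2,s3}  [new]
{s1,s2} --b--> {s0,s1,s2,s3}  [seen]
{s1,s2} --c--> {s0,s1,s3}  [seen]
{s3} --a--> {s0,s2,s3}  [seen]
{s3} --b--> {s0,s3}  [seen]
{s3} --c--> {s1,s2}  [seen]
{s0,s1,s3} --a--> {s0,s2,s3}  [seen]
{s0,s1,s3} --b--> {s0,s1,s2,s3}  [seen]
{s0,s1,s3} --c--> {s0,s1,s2,s3}  [seen]
{s0,s3} --a--> {s0,s2,s3}  [seen]
{s0,s3} --b--> {s0,s1,s2,s3}  [seen]
{s0,s3} --c--> {s1,s2}  [seen]
{s0,s2,s3} --a--> {s0,s2,s3}  [seen]
{s0,s2,s3} --b--> {s0,s1,s2,s3}  [seen]
{s0,s2,s3} --c--> {s0,s1,s2,s3}  [seen]
{s2,s3} --a--> {s0,s2,s3}  [seen]
{s2,s3} --b--> {s0,s1,s3}  [seen]
{s2,s3} --c--> {s0,s1,s2,s3}  [seen]
Reachable DFA states: {s0}, {s2}, {s0,s1,s2,s3}, {s1,s2}, {s3}, {s0,s1,s3}, {s0,s3}, {s0,s2,s3}, {s2,s3}.
{s1} is not among them.

no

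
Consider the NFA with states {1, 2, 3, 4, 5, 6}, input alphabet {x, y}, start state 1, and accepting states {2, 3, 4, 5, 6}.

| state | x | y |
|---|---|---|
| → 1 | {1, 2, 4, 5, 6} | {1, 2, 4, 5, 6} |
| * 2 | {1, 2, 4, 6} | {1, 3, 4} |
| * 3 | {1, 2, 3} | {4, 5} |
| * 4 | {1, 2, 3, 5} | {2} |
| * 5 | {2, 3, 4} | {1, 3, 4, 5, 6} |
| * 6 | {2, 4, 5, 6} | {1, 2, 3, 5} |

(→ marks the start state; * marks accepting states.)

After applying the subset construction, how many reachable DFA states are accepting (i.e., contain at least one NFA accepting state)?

2

Start state of the DFA: {1}.
{1} --x--> {1, 2, 4, 5, 6}  [new]
{1} --y--> {1, 2, 4, 5, 6}  [seen]
{1, 2, 4, 5, 6} --x--> {1, 2, 3, 4, 5, 6}  [new]
{1, 2, 4, 5, 6} --y--> {1, 2, 3, 4, 5, 6}  [seen]
{1, 2, 3, 4, 5, 6} --x--> {1, 2, 3, 4, 5, 6}  [seen]
{1, 2, 3, 4, 5, 6} --y--> {1, 2, 3, 4, 5, 6}  [seen]
Reachable DFA states: {1}, {1, 2, 4, 5, 6}, {1, 2, 3, 4, 5, 6}.
Accepting DFA states (contain an NFA accepting state): {1, 2, 4, 5, 6}, {1, 2, 3, 4, 5, 6}.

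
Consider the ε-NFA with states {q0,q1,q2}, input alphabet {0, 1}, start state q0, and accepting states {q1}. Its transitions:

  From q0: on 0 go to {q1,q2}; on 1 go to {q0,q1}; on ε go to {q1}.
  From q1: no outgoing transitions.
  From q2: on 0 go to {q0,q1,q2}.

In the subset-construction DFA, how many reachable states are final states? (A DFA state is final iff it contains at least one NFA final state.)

3

Start state of the DFA: {q0,q1} (ε-closure of the NFA start).
{q0,q1} --0--> {q1,q2}  [new]
{q0,q1} --1--> {q0,q1}  [seen]
{q1,q2} --0--> {q0,q1,q2}  [new]
{q1,q2} --1--> ∅  [new]
{q0,q1,q2} --0--> {q0,q1,q2}  [seen]
{q0,q1,q2} --1--> {q0,q1}  [seen]
∅ --0--> ∅  [seen]
∅ --1--> ∅  [seen]
Reachable DFA states: {q0,q1}, {q1,q2}, {q0,q1,q2}, ∅.
Accepting DFA states (contain an NFA accepting state): {q0,q1}, {q1,q2}, {q0,q1,q2}.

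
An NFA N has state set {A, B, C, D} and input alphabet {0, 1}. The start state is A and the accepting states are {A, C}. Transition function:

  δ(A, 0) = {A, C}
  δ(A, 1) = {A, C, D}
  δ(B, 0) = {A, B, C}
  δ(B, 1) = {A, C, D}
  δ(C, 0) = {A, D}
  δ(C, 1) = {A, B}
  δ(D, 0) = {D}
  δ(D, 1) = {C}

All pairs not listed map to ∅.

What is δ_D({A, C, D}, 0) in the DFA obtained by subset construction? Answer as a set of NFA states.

{A, C, D}

δ(A,0) = {A, C}; δ(C,0) = {A, D}; δ(D,0) = {D}.
Union: {A, C, D}.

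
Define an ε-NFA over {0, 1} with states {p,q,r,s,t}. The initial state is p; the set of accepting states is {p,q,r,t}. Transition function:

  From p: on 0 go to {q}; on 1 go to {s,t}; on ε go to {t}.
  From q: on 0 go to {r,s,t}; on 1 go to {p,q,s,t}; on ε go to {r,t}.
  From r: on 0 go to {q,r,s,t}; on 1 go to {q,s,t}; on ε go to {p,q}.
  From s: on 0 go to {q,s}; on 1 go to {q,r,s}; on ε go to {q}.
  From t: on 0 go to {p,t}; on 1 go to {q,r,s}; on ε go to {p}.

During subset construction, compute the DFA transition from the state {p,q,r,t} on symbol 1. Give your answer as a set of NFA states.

{p,q,r,s,t}

δ(p,1) = {s,t}; δ(q,1) = {p,q,s,t}; δ(r,1) = {q,s,t}; δ(t,1) = {q,r,s}.
Union: {p,q,r,s,t}.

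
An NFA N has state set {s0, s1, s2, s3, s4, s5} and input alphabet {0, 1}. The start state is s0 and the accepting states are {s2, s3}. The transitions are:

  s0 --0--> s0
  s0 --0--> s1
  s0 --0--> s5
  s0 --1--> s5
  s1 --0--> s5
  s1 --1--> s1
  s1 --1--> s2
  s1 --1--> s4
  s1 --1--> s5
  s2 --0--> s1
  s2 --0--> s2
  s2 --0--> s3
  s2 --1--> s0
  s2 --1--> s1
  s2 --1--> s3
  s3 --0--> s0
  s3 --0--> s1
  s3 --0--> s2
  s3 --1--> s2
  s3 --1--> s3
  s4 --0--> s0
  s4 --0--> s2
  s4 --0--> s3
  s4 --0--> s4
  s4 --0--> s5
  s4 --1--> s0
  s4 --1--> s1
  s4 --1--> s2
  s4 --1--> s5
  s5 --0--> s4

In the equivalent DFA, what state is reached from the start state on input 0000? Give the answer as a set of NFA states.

Start: {s0}.
δ(s0,0) = {s0, s1, s5}.
Union: {s0, s1, s5}.
After 0: {s0, s1, s5}.
δ(s0,0) = {s0, s1, s5}; δ(s1,0) = {s5}; δ(s5,0) = {s4}.
Union: {s0, s1, s4, s5}.
After 0: {s0, s1, s4, s5}.
δ(s0,0) = {s0, s1, s5}; δ(s1,0) = {s5}; δ(s4,0) = {s0, s2, s3, s4, s5}; δ(s5,0) = {s4}.
Union: {s0, s1, s2, s3, s4, s5}.
After 0: {s0, s1, s2, s3, s4, s5}.
δ(s0,0) = {s0, s1, s5}; δ(s1,0) = {s5}; δ(s2,0) = {s1, s2, s3}; δ(s3,0) = {s0, s1, s2}; δ(s4,0) = {s0, s2, s3, s4, s5}; δ(s5,0) = {s4}.
Union: {s0, s1, s2, s3, s4, s5}.
After 0: {s0, s1, s2, s3, s4, s5}.

{s0, s1, s2, s3, s4, s5}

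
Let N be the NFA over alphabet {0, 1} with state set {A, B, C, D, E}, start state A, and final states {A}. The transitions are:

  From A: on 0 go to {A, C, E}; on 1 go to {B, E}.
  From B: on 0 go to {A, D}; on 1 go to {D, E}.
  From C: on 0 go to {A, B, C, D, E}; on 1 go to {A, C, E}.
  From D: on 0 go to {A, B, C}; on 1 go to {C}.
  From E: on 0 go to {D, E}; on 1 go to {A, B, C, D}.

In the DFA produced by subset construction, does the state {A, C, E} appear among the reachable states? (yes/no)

yes

Start state of the DFA: {A}.
{A} --0--> {A, C, E}  [new]
{A} --1--> {B, E}  [new]
{A, C, E} --0--> {A, B, C, D, E}  [new]
{A, C, E} --1--> {A, B, C, D, E}  [seen]
{B, E} --0--> {A, D, E}  [new]
{B, E} --1--> {A, B, C, D, E}  [seen]
{A, B, C, D, E} --0--> {A, B, C, D, E}  [seen]
{A, B, C, D, E} --1--> {A, B, C, D, E}  [seen]
{A, D, E} --0--> {A, B, C, D, E}  [seen]
{A, D, E} --1--> {A, B, C, D, E}  [seen]
Reachable DFA states: {A}, {A, C, E}, {B, E}, {A, B, C, D, E}, {A, D, E}.
{A, C, E} is among them.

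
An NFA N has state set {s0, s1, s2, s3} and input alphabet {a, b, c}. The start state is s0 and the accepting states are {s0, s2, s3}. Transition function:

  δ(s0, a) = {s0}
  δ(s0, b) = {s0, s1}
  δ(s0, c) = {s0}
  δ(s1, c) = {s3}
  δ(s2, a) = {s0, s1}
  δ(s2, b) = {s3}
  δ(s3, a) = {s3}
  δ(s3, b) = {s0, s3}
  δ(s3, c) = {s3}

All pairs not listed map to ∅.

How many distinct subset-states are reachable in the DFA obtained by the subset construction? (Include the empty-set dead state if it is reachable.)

Start state of the DFA: {s0}.
{s0} --a--> {s0}  [seen]
{s0} --b--> {s0, s1}  [new]
{s0} --c--> {s0}  [seen]
{s0, s1} --a--> {s0}  [seen]
{s0, s1} --b--> {s0, s1}  [seen]
{s0, s1} --c--> {s0, s3}  [new]
{s0, s3} --a--> {s0, s3}  [seen]
{s0, s3} --b--> {s0, s1, s3}  [new]
{s0, s3} --c--> {s0, s3}  [seen]
{s0, s1, s3} --a--> {s0, s3}  [seen]
{s0, s1, s3} --b--> {s0, s1, s3}  [seen]
{s0, s1, s3} --c--> {s0, s3}  [seen]
Reachable DFA states: {s0}, {s0, s1}, {s0, s3}, {s0, s1, s3}.

4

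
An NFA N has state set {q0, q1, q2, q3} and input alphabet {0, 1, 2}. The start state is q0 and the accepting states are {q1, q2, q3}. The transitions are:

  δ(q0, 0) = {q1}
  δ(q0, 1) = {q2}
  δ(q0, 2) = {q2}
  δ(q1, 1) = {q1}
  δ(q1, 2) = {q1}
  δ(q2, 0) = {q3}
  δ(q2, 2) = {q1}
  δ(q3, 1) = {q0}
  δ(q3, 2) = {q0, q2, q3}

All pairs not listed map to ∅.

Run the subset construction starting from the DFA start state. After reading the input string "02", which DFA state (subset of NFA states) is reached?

Start: {q0}.
δ(q0,0) = {q1}.
Union: {q1}.
After 0: {q1}.
δ(q1,2) = {q1}.
Union: {q1}.
After 2: {q1}.

{q1}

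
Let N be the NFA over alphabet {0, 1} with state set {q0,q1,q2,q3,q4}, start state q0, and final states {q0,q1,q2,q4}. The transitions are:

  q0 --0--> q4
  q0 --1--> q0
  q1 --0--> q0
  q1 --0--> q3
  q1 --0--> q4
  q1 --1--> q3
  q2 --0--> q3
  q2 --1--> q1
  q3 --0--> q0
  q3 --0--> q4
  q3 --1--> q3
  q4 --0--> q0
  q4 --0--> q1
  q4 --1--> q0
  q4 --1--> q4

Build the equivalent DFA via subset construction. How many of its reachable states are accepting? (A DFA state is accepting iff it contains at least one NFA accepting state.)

Start state of the DFA: {q0}.
{q0} --0--> {q4}  [new]
{q0} --1--> {q0}  [seen]
{q4} --0--> {q0,q1}  [new]
{q4} --1--> {q0,q4}  [new]
{q0,q1} --0--> {q0,q3,q4}  [new]
{q0,q1} --1--> {q0,q3}  [new]
{q0,q4} --0--> {q0,q1,q4}  [new]
{q0,q4} --1--> {q0,q4}  [seen]
{q0,q3,q4} --0--> {q0,q1,q4}  [seen]
{q0,q3,q4} --1--> {q0,q3,q4}  [seen]
{q0,q3} --0--> {q0,q4}  [seen]
{q0,q3} --1--> {q0,q3}  [seen]
{q0,q1,q4} --0--> {q0,q1,q3,q4}  [new]
{q0,q1,q4} --1--> {q0,q3,q4}  [seen]
{q0,q1,q3,q4} --0--> {q0,q1,q3,q4}  [seen]
{q0,q1,q3,q4} --1--> {q0,q3,q4}  [seen]
Reachable DFA states: {q0}, {q4}, {q0,q1}, {q0,q4}, {q0,q3,q4}, {q0,q3}, {q0,q1,q4}, {q0,q1,q3,q4}.
Accepting DFA states (contain an NFA accepting state): {q0}, {q4}, {q0,q1}, {q0,q4}, {q0,q3,q4}, {q0,q3}, {q0,q1,q4}, {q0,q1,q3,q4}.

8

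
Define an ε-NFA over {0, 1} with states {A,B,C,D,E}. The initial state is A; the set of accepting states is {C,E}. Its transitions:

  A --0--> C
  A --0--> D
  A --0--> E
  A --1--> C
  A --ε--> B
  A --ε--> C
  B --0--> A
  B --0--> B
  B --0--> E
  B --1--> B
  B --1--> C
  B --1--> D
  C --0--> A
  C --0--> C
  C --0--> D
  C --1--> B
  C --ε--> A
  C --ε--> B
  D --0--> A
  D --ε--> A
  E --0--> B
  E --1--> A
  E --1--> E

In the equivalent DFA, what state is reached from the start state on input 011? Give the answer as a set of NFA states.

Start: {A,B,C}.
δ(A,0) = {C,D,E}; δ(B,0) = {A,B,E}; δ(C,0) = {A,C,D}.
Union: {A,B,C,D,E}.
After 0: {A,B,C,D,E}.
δ(A,1) = {C}; δ(B,1) = {B,C,D}; δ(C,1) = {B}; δ(D,1) = ∅; δ(E,1) = {A,E}.
Union: {A,B,C,D,E}.
After 1: {A,B,C,D,E}.
δ(A,1) = {C}; δ(B,1) = {B,C,D}; δ(C,1) = {B}; δ(D,1) = ∅; δ(E,1) = {A,E}.
Union: {A,B,C,D,E}.
After 1: {A,B,C,D,E}.

{A,B,C,D,E}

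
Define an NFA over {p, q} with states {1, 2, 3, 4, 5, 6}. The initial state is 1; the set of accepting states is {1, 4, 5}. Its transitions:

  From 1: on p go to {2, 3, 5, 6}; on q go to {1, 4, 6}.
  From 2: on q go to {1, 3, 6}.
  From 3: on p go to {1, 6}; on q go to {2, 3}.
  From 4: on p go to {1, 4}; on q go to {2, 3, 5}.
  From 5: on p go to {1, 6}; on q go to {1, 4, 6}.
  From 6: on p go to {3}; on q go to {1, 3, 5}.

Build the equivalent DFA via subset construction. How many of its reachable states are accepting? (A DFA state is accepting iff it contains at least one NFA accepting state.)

Start state of the DFA: {1}.
{1} --p--> {2, 3, 5, 6}  [new]
{1} --q--> {1, 4, 6}  [new]
{2, 3, 5, 6} --p--> {1, 3, 6}  [new]
{2, 3, 5, 6} --q--> {1, 2, 3, 4, 5, 6}  [new]
{1, 4, 6} --p--> {1, 2, 3, 4, 5, 6}  [seen]
{1, 4, 6} --q--> {1, 2, 3, 4, 5, 6}  [seen]
{1, 3, 6} --p--> {1, 2, 3, 5, 6}  [new]
{1, 3, 6} --q--> {1, 2, 3, 4, 5, 6}  [seen]
{1, 2, 3, 4, 5, 6} --p--> {1, 2, 3, 4, 5, 6}  [seen]
{1, 2, 3, 4, 5, 6} --q--> {1, 2, 3, 4, 5, 6}  [seen]
{1, 2, 3, 5, 6} --p--> {1, 2, 3, 5, 6}  [seen]
{1, 2, 3, 5, 6} --q--> {1, 2, 3, 4, 5, 6}  [seen]
Reachable DFA states: {1}, {2, 3, 5, 6}, {1, 4, 6}, {1, 3, 6}, {1, 2, 3, 4, 5, 6}, {1, 2, 3, 5, 6}.
Accepting DFA states (contain an NFA accepting state): {1}, {2, 3, 5, 6}, {1, 4, 6}, {1, 3, 6}, {1, 2, 3, 4, 5, 6}, {1, 2, 3, 5, 6}.

6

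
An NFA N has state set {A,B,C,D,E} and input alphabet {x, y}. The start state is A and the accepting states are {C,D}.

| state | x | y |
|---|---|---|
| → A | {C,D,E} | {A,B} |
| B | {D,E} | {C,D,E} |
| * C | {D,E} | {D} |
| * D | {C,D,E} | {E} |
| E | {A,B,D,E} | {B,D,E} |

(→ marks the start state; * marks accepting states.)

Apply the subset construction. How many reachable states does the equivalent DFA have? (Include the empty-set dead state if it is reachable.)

Start state of the DFA: {A}.
{A} --x--> {C,D,E}  [new]
{A} --y--> {A,B}  [new]
{C,D,E} --x--> {A,B,C,D,E}  [new]
{C,D,E} --y--> {B,D,E}  [new]
{A,B} --x--> {C,D,E}  [seen]
{A,B} --y--> {A,B,C,D,E}  [seen]
{A,B,C,D,E} --x--> {A,B,C,D,E}  [seen]
{A,B,C,D,E} --y--> {A,B,C,D,E}  [seen]
{B,D,E} --x--> {A,B,C,D,E}  [seen]
{B,D,E} --y--> {B,C,D,E}  [new]
{B,C,D,E} --x--> {A,B,C,D,E}  [seen]
{B,C,D,E} --y--> {B,C,D,E}  [seen]
Reachable DFA states: {A}, {C,D,E}, {A,B}, {A,B,C,D,E}, {B,D,E}, {B,C,D,E}.

6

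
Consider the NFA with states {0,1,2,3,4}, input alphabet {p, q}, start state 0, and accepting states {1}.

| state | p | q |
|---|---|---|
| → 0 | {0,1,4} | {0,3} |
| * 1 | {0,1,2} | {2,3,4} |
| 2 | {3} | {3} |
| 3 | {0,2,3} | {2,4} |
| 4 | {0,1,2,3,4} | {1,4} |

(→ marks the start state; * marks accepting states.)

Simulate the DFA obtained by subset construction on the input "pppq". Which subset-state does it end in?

Start: {0}.
δ(0,p) = {0,1,4}.
Union: {0,1,4}.
After p: {0,1,4}.
δ(0,p) = {0,1,4}; δ(1,p) = {0,1,2}; δ(4,p) = {0,1,2,3,4}.
Union: {0,1,2,3,4}.
After p: {0,1,2,3,4}.
δ(0,p) = {0,1,4}; δ(1,p) = {0,1,2}; δ(2,p) = {3}; δ(3,p) = {0,2,3}; δ(4,p) = {0,1,2,3,4}.
Union: {0,1,2,3,4}.
After p: {0,1,2,3,4}.
δ(0,q) = {0,3}; δ(1,q) = {2,3,4}; δ(2,q) = {3}; δ(3,q) = {2,4}; δ(4,q) = {1,4}.
Union: {0,1,2,3,4}.
After q: {0,1,2,3,4}.

{0,1,2,3,4}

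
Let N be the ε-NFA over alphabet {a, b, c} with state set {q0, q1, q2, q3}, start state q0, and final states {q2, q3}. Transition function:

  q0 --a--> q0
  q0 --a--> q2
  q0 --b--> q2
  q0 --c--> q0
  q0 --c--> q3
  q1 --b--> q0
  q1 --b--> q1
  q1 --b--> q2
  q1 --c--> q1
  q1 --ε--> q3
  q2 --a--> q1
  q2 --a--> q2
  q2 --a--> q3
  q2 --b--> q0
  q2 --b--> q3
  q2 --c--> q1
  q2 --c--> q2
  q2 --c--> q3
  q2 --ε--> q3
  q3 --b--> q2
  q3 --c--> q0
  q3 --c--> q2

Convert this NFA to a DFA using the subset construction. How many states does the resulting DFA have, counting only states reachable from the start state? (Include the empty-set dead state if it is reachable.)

6

Start state of the DFA: {q0} (ε-closure of the NFA start).
{q0} --a--> {q0, q2, q3}  [new]
{q0} --b--> {q2, q3}  [new]
{q0} --c--> {q0, q3}  [new]
{q0, q2, q3} --a--> {q0, q1, q2, q3}  [new]
{q0, q2, q3} --b--> {q0, q2, q3}  [seen]
{q0, q2, q3} --c--> {q0, q1, q2, q3}  [seen]
{q2, q3} --a--> {q1, q2, q3}  [new]
{q2, q3} --b--> {q0, q2, q3}  [seen]
{q2, q3} --c--> {q0, q1, q2, q3}  [seen]
{q0, q3} --a--> {q0, q2, q3}  [seen]
{q0, q3} --b--> {q2, q3}  [seen]
{q0, q3} --c--> {q0, q2, q3}  [seen]
{q0, q1, q2, q3} --a--> {q0, q1, q2, q3}  [seen]
{q0, q1, q2, q3} --b--> {q0, q1, q2, q3}  [seen]
{q0, q1, q2, q3} --c--> {q0, q1, q2, q3}  [seen]
{q1, q2, q3} --a--> {q1, q2, q3}  [seen]
{q1, q2, q3} --b--> {q0, q1, q2, q3}  [seen]
{q1, q2, q3} --c--> {q0, q1, q2, q3}  [seen]
Reachable DFA states: {q0}, {q0, q2, q3}, {q2, q3}, {q0, q3}, {q0, q1, q2, q3}, {q1, q2, q3}.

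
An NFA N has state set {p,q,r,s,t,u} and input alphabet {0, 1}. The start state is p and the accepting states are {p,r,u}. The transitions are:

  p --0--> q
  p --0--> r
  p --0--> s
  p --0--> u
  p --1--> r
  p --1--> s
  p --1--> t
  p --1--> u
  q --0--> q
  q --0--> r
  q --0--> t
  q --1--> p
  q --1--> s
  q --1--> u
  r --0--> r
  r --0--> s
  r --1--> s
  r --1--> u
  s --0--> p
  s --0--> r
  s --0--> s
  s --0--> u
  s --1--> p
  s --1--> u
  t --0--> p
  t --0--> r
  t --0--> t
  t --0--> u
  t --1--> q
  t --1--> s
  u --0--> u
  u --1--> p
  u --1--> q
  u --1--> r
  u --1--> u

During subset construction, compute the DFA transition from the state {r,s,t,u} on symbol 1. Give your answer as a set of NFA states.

{p,q,r,s,u}

δ(r,1) = {s,u}; δ(s,1) = {p,u}; δ(t,1) = {q,s}; δ(u,1) = {p,q,r,u}.
Union: {p,q,r,s,u}.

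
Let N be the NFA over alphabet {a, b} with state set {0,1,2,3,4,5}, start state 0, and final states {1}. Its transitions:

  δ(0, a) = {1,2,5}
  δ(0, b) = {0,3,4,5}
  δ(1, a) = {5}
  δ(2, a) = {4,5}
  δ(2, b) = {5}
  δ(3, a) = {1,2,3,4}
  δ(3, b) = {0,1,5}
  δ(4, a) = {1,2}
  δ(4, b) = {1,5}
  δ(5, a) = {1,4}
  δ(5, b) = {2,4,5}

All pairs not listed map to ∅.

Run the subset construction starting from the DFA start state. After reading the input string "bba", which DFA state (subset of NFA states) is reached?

Start: {0}.
δ(0,b) = {0,3,4,5}.
Union: {0,3,4,5}.
After b: {0,3,4,5}.
δ(0,b) = {0,3,4,5}; δ(3,b) = {0,1,5}; δ(4,b) = {1,5}; δ(5,b) = {2,4,5}.
Union: {0,1,2,3,4,5}.
After b: {0,1,2,3,4,5}.
δ(0,a) = {1,2,5}; δ(1,a) = {5}; δ(2,a) = {4,5}; δ(3,a) = {1,2,3,4}; δ(4,a) = {1,2}; δ(5,a) = {1,4}.
Union: {1,2,3,4,5}.
After a: {1,2,3,4,5}.

{1,2,3,4,5}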